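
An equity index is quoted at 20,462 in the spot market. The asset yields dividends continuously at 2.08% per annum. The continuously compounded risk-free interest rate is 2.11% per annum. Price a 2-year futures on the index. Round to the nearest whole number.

F = S·e^((r − q)T) = 20462 · e^((0.0211 − 0.0208) × 2)
= 20462 · e^0.000600 = 20462 × 1.000600
F = 20,474

20,474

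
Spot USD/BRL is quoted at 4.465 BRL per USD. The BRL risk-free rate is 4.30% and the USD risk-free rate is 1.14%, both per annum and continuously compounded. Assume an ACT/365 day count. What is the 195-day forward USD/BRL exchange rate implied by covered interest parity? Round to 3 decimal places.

F = S·e^((r_BRL − r_USD)T) = 4.465 · e^((0.0430 − 0.0114) × 195/365)
= 4.465 · e^0.016882 = 4.465 × 1.017025
F = 4.541 BRL per USD

4.541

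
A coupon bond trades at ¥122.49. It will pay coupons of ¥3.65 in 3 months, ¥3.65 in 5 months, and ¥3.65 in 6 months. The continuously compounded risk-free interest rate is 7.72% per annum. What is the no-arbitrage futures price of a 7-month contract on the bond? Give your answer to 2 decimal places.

PV(coupons) I = 3.65·e^(−0.0772·3/12) + 3.65·e^(−0.0772·5/12) + 3.65·e^(−0.0772·6/12)
I = 3.5802 + 3.5345 + 3.5118 = 10.6265
F = (S − I)·e^(rT) = (122.49 − 10.6265) · e^(0.0772·7/12)
= 111.8635 · e^0.045033 = 111.8635 × 1.046062 = ¥117.02

¥117.02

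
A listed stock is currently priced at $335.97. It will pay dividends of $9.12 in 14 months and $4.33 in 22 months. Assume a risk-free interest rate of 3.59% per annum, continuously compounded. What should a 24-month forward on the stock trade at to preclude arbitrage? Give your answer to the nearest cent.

PV(dividends) I = 9.12·e^(−0.0359·14/12) + 4.33·e^(−0.0359·22/12)
I = 8.7459 + 4.0542 = 12.8001
F = (S − I)·e^(rT) = (335.97 − 12.8001) · e^(0.0359·24/12)
= 323.1699 · e^0.071800 = 323.1699 × 1.074440 = $347.23

$347.23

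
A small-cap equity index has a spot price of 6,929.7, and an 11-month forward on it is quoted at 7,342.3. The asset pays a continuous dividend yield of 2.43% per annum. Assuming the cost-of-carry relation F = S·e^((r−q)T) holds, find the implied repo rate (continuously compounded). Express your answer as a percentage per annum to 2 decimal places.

From F = S·e^((r−q)T): (r − q) = ln(F/S)/T
ln(7342.3/6929.7) = ln(1.059541) = 0.057836
(r − q) = 0.057836 / (11/12) = 0.063094
r = ln(F/S)/T + q = 0.063094 + 0.0243 = 0.087394
r = 8.74%

8.74%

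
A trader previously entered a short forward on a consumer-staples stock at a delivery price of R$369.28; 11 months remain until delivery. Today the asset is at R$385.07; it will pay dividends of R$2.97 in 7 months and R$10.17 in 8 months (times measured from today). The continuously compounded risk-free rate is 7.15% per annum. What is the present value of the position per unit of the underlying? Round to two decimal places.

PV(remaining dividends) I = 2.97·e^(−0.0715·7/12) + 10.17·e^(−0.0715·8/12) = 12.5453
Current forward F = (S − I)·e^(rT) = (385.07 − 12.5453)·e^(0.0715·11/12) = 372.5247 × 1.067737 = 397.7584
Value (long) = (F − K)·e^(−rT) = (397.7584 − 369.28) × 0.936560 = 26.6717
Short position value = −(long value) = -R$26.67

-R$26.67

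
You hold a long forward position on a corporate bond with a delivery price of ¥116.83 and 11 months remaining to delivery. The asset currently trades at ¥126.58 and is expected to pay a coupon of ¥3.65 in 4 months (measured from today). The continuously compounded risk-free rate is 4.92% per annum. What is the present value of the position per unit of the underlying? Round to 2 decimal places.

PV(remaining coupons) I = 3.65·e^(−0.0492·4/12) = 3.5906
Current forward F = (S − I)·e^(rT) = (126.58 − 3.5906)·e^(0.0492·11/12) = 122.9894 × 1.046132 = 128.6631
Value (long) = (F − K)·e^(−rT) = (128.6631 − 116.83) × 0.955902 = 11.3113
Value = ¥11.31

¥11.31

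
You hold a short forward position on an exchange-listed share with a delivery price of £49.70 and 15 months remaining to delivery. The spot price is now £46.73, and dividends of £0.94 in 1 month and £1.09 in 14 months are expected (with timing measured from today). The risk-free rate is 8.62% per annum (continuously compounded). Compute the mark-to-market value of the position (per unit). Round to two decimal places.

-£0.19

PV(remaining dividends) I = 0.94·e^(−0.0862·1/12) + 1.09·e^(−0.0862·14/12) = 1.9190
Current forward F = (S − I)·e^(rT) = (46.73 − 1.9190)·e^(0.0862·15/12) = 44.8110 × 1.113769 = 49.9091
Value (long) = (F − K)·e^(−rT) = (49.9091 − 49.70) × 0.897852 = 0.1877
Short position value = −(long value) = -£0.19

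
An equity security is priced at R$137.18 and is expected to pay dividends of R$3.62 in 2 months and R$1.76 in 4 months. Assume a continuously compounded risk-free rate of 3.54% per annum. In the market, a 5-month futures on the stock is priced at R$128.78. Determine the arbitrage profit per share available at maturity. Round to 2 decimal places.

R$5.02 per share

PV(dividends) I = 3.62·e^(−0.0354·2/12) + 1.76·e^(−0.0354·4/12) = 5.3381
Fair futures F* = (S − I)·e^(rT) = (137.18 − 5.3381)·e^0.014750 = 131.8419 × 1.014859 = 133.8009
Market R$128.78 < fair 133.8009: forward underpriced → reverse cash-and-carry (short the stock, invest proceeds at r, pay the dividends, go long the forward).
Profit at T = |F_mkt − F*| = |128.78 − 133.8009| = R$5.02 per share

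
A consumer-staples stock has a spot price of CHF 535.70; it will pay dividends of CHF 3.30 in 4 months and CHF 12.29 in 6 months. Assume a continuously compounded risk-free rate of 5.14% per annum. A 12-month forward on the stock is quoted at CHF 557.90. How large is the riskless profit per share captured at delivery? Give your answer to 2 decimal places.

CHF 9.97 per share

PV(dividends) I = 3.30·e^(−0.0514·4/12) + 12.29·e^(−0.0514·6/12) = 15.2221
Fair forward F* = (S − I)·e^(rT) = (535.70 − 15.2221)·e^0.051400 = 520.4779 × 1.052744 = 547.9300
Market CHF 557.90 > fair 547.9300: forward overpriced → cash-and-carry (borrow at r, buy the stock and collect the dividends, short the forward).
Profit at T = |F_mkt − F*| = |557.90 − 547.9300| = CHF 9.97 per share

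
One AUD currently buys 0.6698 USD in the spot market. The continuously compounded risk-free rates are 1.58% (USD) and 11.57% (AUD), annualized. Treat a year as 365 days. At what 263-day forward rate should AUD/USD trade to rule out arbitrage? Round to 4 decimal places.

F = S·e^((r_USD − r_AUD)T) = 0.6698 · e^((0.0158 − 0.1157) × 263/365)
= 0.6698 · e^-0.071983 = 0.6698 × 0.930547
F = 0.6233 USD per AUD

0.6233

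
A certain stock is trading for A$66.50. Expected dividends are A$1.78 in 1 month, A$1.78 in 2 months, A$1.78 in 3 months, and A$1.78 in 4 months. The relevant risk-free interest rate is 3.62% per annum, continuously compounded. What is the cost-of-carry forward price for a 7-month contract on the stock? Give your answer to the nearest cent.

A$60.70

PV(dividends) I = 1.78·e^(−0.0362·1/12) + 1.78·e^(−0.0362·2/12) + 1.78·e^(−0.0362·3/12) + 1.78·e^(−0.0362·4/12)
I = 1.7746 + 1.7693 + 1.7640 + 1.7587 = 7.0666
F = (S − I)·e^(rT) = (66.50 − 7.0666) · e^(0.0362·7/12)
= 59.4334 · e^0.021117 = 59.4334 × 1.021342 = A$60.70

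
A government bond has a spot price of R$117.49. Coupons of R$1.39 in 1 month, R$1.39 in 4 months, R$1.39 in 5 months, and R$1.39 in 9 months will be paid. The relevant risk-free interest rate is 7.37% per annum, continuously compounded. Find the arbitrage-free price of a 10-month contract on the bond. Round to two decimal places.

PV(coupons) I = 1.39·e^(−0.0737·1/12) + 1.39·e^(−0.0737·4/12) + 1.39·e^(−0.0737·5/12) + 1.39·e^(−0.0737·9/12)
I = 1.3815 + 1.3563 + 1.3480 + 1.3153 = 5.4011
F = (S − I)·e^(rT) = (117.49 − 5.4011) · e^(0.0737·10/12)
= 112.0889 · e^0.061417 = 112.0889 × 1.063342 = R$119.19

R$119.19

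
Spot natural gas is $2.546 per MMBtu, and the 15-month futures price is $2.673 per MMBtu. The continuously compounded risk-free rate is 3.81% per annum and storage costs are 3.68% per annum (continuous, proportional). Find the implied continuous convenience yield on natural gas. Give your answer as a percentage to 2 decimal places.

3.60%

F = S·e^((r+u−y)T) ⇒ (r+u−y) = ln(F/S)/T
ln(2.673/2.546) = 0.048678; /T ⇒ 0.038942
y = r + u − ln(F/S)/T = 0.0381 + 0.0368 − 0.038942 = 0.035958
y = 3.60%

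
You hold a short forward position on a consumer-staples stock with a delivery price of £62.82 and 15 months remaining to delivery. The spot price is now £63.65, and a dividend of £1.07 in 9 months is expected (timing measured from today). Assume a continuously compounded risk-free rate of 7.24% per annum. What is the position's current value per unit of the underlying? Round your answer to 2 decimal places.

-£5.25

PV(remaining dividends) I = 1.07·e^(−0.0724·9/12) = 1.0134
Current forward F = (S − I)·e^(rT) = (63.65 − 1.0134)·e^(0.0724·15/12) = 62.6366 × 1.094722 = 68.5697
Value (long) = (F − K)·e^(−rT) = (68.5697 − 62.82) × 0.913474 = 5.2522
Short position value = −(long value) = -£5.25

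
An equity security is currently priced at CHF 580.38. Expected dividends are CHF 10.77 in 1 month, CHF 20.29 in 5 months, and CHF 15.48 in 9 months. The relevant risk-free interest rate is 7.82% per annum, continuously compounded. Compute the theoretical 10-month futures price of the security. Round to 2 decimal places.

PV(dividends) I = 10.77·e^(−0.0782·1/12) + 20.29·e^(−0.0782·5/12) + 15.48·e^(−0.0782·9/12)
I = 10.7000 + 19.6395 + 14.5982 = 44.9377
F = (S − I)·e^(rT) = (580.38 − 44.9377) · e^(0.0782·10/12)
= 535.4423 · e^0.065167 = 535.4423 × 1.067337 = CHF 571.50

CHF 571.50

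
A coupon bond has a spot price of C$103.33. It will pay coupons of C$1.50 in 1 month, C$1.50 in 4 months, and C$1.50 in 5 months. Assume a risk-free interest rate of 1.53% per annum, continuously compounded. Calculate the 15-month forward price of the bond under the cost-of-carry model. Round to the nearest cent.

C$100.76

PV(coupons) I = 1.50·e^(−0.0153·1/12) + 1.50·e^(−0.0153·4/12) + 1.50·e^(−0.0153·5/12)
I = 1.4981 + 1.4924 + 1.4905 = 4.4810
F = (S − I)·e^(rT) = (103.33 − 4.4810) · e^(0.0153·15/12)
= 98.8490 · e^0.019125 = 98.8490 × 1.019309 = C$100.76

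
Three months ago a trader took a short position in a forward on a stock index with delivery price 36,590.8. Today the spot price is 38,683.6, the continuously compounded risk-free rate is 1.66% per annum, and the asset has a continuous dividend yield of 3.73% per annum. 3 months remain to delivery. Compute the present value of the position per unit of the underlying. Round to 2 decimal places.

-1885.29

Current fair forward for the remaining 3 months: F = S·e^((r − q)·T), (r − q) = 0.0166 − 0.0373 = -0.0207
F = 38683.6 · e^(-0.0207 × 3/12) = 38683.6 × 0.99483837 = 38483.9296
Value of long forward = (F − K)·e^(−rT) = (38483.9296 − 36590.8) · e^(−0.0166·3/12)
= 1893.1296 × 0.99585860 = 1885.29
Short position value = −(long value) = -1885.29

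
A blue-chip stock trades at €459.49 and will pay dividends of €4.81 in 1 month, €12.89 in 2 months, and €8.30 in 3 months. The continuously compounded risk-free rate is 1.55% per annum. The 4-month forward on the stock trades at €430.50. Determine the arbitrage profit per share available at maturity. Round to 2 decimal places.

PV(dividends) I = 4.81·e^(−0.0155·1/12) + 12.89·e^(−0.0155·2/12) + 8.30·e^(−0.0155·3/12) = 25.9284
Fair forward F* = (S − I)·e^(rT) = (459.49 − 25.9284)·e^0.005167 = 433.5616 × 1.005180 = 435.8074
Market €430.50 < fair 435.8074: forward underpriced → reverse cash-and-carry (short the stock, invest proceeds at r, pay the dividends, go long the forward).
Profit at T = |F_mkt − F*| = |430.50 − 435.8074| = €5.31 per share

€5.31 per share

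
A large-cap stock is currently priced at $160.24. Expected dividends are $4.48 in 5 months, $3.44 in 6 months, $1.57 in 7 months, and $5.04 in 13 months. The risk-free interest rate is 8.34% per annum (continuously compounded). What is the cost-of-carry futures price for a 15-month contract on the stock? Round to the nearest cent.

$162.61

PV(dividends) I = 4.48·e^(−0.0834·5/12) + 3.44·e^(−0.0834·6/12) + 1.57·e^(−0.0834·7/12) + 5.04·e^(−0.0834·13/12)
I = 4.3270 + 3.2995 + 1.4954 + 4.6046 = 13.7265
F = (S − I)·e^(rT) = (160.24 − 13.7265) · e^(0.0834·15/12)
= 146.5135 · e^0.104250 = 146.5135 × 1.109878 = $162.61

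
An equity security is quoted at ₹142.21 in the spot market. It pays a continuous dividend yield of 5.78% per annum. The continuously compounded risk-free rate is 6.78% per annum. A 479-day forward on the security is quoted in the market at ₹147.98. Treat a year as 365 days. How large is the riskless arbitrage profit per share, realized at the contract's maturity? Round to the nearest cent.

₹3.89 per share

Fair forward: F* = S·e^(carry·T), with carry = (r − q) = 0.0678 − 0.0578 = 0.0100
F* = 142.21 · e^(0.0100 × 479/365) = 142.21 · e^0.013123 = 142.21 × 1.013209 = ₹144.0885
Market ₹147.98 > fair ₹144.0885: forward overpriced → cash-and-carry (buy spot, short the forward).
At maturity, profit = |F_mkt − F*| = |147.98 − 144.0885| = ₹3.89 per share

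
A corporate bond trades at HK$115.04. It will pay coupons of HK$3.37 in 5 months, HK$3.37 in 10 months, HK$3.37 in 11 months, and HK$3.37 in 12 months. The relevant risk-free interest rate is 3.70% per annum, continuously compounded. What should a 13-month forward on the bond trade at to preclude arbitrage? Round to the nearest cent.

HK$106.12

PV(coupons) I = 3.37·e^(−0.0370·5/12) + 3.37·e^(−0.0370·10/12) + 3.37·e^(−0.0370·11/12) + 3.37·e^(−0.0370·12/12)
I = 3.3184 + 3.2677 + 3.2576 + 3.2476 = 13.0913
F = (S − I)·e^(rT) = (115.04 − 13.0913) · e^(0.0370·13/12)
= 101.9487 · e^0.040083 = 101.9487 × 1.040897 = HK$106.12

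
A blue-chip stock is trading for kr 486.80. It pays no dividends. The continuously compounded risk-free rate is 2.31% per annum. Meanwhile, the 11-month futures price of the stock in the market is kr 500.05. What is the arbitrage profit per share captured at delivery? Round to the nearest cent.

kr 2.83 per share

Fair futures: F* = S·e^(carry·T), with carry = r = 0.0231
F* = 486.80 · e^(0.0231 × 11/12) = 486.80 · e^0.021175 = 486.80 × 1.021401 = kr 497.2180
Market kr 500.05 > fair kr 497.2180: forward overpriced → cash-and-carry (buy spot, short the forward).
At maturity, profit = |F_mkt − F*| = |500.05 − 497.2180| = kr 2.83 per share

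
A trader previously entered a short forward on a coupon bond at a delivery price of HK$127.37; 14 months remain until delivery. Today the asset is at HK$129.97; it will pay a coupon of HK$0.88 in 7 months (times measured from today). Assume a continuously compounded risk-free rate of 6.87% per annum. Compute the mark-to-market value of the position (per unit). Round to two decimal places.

PV(remaining coupons) I = 0.88·e^(−0.0687·7/12) = 0.8454
Current forward F = (S − I)·e^(rT) = (129.97 − 0.8454)·e^(0.0687·14/12) = 129.1246 × 1.083450 = 139.9000
Value (long) = (F − K)·e^(−rT) = (139.9000 − 127.37) × 0.922978 = 11.5649
Short position value = −(long value) = -HK$11.56

-HK$11.56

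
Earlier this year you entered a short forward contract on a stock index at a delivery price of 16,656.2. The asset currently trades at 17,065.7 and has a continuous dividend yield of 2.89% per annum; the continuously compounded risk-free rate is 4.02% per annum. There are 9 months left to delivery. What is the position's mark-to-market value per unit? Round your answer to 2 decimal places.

Current fair forward for the remaining 9 months: F = S·e^((r − q)·T), (r − q) = 0.0402 − 0.0289 = 0.0113
F = 17065.7 · e^(0.0113 × 9/12) = 17065.7 × 1.00851101 = 17210.9463
Value of long forward = (F − K)·e^(−rT) = (17210.9463 − 16656.2) · e^(−0.0402·9/12)
= 554.7463 × 0.97029998 = 538.27
Short position value = −(long value) = -538.27

-538.27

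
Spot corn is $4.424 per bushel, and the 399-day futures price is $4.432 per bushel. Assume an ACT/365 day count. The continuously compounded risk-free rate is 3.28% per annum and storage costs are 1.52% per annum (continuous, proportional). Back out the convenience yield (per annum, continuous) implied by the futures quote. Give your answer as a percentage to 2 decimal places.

F = S·e^((r+u−y)T) ⇒ (r+u−y) = ln(F/S)/T
ln(4.432/4.424) = 0.001807; /T ⇒ 0.001653
y = r + u − ln(F/S)/T = 0.0328 + 0.0152 − 0.001653 = 0.046347
y = 4.63%

4.63%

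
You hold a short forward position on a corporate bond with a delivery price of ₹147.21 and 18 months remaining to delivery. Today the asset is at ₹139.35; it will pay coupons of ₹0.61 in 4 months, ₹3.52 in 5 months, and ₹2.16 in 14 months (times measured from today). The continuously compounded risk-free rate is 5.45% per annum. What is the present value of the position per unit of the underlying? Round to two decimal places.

PV(remaining coupons) I = 0.61·e^(−0.0545·4/12) + 3.52·e^(−0.0545·5/12) + 2.16·e^(−0.0545·14/12) = 6.0669
Current forward F = (S − I)·e^(rT) = (139.35 − 6.0669)·e^(0.0545·18/12) = 133.2831 × 1.085184 = 144.6367
Value (long) = (F − K)·e^(−rT) = (144.6367 − 147.21) × 0.921502 = -2.3713
Short position value = −(long value) = ₹2.37

₹2.37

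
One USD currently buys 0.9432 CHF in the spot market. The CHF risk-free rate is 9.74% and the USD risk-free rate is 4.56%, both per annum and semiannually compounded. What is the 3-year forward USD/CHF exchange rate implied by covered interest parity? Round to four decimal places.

1.0959

By covered interest parity, F = S · (1+r_CHF/2)^(2T) / (1+r_USD/2)^(2T)
= 0.9432 × 1.330171 / 1.144839 = 0.9432 × 1.161885
F = 1.0959 CHF per USD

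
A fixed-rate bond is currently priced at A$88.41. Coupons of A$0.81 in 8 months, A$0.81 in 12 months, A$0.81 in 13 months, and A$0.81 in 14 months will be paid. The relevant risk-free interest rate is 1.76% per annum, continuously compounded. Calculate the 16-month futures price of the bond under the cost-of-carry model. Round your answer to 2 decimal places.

PV(coupons) I = 0.81·e^(−0.0176·8/12) + 0.81·e^(−0.0176·12/12) + 0.81·e^(−0.0176·13/12) + 0.81·e^(−0.0176·14/12)
I = 0.8006 + 0.7959 + 0.7947 + 0.7935 = 3.1847
F = (S − I)·e^(rT) = (88.41 − 3.1847) · e^(0.0176·16/12)
= 85.2253 · e^0.023467 = 85.2253 × 1.023745 = A$87.25

A$87.25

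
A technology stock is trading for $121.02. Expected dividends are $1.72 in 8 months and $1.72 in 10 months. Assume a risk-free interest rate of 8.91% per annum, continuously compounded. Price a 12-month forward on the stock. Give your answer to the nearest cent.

PV(dividends) I = 1.72·e^(−0.0891·8/12) + 1.72·e^(−0.0891·10/12)
I = 1.6208 + 1.5969 = 3.2177
F = (S − I)·e^(rT) = (121.02 − 3.2177) · e^(0.0891·12/12)
= 117.8023 · e^0.089100 = 117.8023 × 1.093190 = $128.78

$128.78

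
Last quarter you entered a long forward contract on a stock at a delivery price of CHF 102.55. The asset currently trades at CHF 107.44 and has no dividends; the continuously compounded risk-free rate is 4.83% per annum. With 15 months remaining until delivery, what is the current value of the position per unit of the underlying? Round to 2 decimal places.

Current fair forward for the remaining 15 months: F = S·e^(r·T), r = 0.0483
F = 107.44 · e^(0.0483 × 15/12) = 107.44 × 1.062235 = 114.1265
Value of long forward = (F − K)·e^(−rT) = (114.1265 − 102.55) · e^(−0.0483·15/12)
= 11.5765 × 0.941411 = 10.90

CHF 10.90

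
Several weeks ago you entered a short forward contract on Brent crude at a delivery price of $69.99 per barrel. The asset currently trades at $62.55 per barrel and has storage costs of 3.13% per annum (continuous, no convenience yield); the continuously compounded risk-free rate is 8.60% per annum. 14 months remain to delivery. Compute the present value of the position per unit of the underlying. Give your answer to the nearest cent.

-$1.57 per barrel

Current fair forward for the remaining 14 months: F = S·e^((r + u)·T), (r + u) = 0.0860 + 0.0313 = 0.1173
F = 62.55 · e^(0.1173 × 14/12) = 62.55 × 1.146656 = 71.7233
Value of long forward = (F − K)·e^(−rT) = (71.7233 − 69.99) · e^(−0.0860·14/12)
= 1.7333 × 0.904536 = 1.57
Short position value = −(long value) = -$1.57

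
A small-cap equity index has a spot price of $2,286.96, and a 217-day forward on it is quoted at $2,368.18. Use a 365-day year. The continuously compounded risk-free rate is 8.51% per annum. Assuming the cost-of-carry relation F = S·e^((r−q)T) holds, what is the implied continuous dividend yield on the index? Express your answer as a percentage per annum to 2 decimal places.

2.64%

From F = S·e^((r−q)T): (r − q) = ln(F/S)/T
ln(2368.18/2286.96) = ln(1.035514) = 0.034898
(r − q) = 0.034898 / (217/365) = 0.058699
q = r − ln(F/S)/T = 0.0851 − 0.058699 = 0.026401
q = 2.64%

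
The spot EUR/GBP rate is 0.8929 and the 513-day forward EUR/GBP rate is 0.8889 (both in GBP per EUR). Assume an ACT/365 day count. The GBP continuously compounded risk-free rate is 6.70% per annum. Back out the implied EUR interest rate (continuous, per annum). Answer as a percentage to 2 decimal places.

F = S·e^((r_GBP − r_EUR)T) ⇒ r_EUR = r_GBP − ln(F/S)/T
ln(0.8889/0.8929) = -0.004490; /(513/365) = -0.003195
r_EUR = 0.0670 + 0.003195 = 0.070195
r_EUR = 7.02%

7.02%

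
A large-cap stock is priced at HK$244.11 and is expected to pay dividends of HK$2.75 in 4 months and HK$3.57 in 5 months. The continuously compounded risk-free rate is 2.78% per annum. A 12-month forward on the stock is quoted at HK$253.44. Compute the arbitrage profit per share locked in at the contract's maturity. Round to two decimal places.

HK$8.88 per share

PV(dividends) I = 2.75·e^(−0.0278·4/12) + 3.57·e^(−0.0278·5/12) = 6.2535
Fair forward F* = (S − I)·e^(rT) = (244.11 − 6.2535)·e^0.027800 = 237.8565 × 1.028190 = 244.5617
Market HK$253.44 > fair 244.5617: forward overpriced → cash-and-carry (borrow at r, buy the stock and collect the dividends, short the forward).
Profit at T = |F_mkt − F*| = |253.44 − 244.5617| = HK$8.88 per share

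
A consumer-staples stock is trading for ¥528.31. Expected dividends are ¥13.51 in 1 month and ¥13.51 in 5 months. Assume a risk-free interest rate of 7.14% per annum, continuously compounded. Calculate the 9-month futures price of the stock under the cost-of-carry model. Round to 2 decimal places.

PV(dividends) I = 13.51·e^(−0.0714·1/12) + 13.51·e^(−0.0714·5/12)
I = 13.4299 + 13.1140 = 26.5439
F = (S − I)·e^(rT) = (528.31 − 26.5439) · e^(0.0714·9/12)
= 501.7661 · e^0.053550 = 501.7661 × 1.055010 = ¥529.37

¥529.37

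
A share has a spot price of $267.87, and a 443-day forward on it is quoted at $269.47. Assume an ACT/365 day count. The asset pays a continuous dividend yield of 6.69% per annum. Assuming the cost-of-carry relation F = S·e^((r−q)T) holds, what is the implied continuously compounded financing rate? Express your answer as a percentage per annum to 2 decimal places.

7.18%

From F = S·e^((r−q)T): (r − q) = ln(F/S)/T
ln(269.47/267.87) = ln(1.005973) = 0.005955
(r − q) = 0.005955 / (443/365) = 0.004906
r = ln(F/S)/T + q = 0.004906 + 0.0669 = 0.071806
r = 7.18%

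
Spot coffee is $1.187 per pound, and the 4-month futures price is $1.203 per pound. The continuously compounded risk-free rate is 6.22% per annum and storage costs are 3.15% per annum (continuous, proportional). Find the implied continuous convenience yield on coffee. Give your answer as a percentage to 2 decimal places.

5.35%

F = S·e^((r+u−y)T) ⇒ (r+u−y) = ln(F/S)/T
ln(1.203/1.187) = 0.013389; /T ⇒ 0.040167
y = r + u − ln(F/S)/T = 0.0622 + 0.0315 − 0.040167 = 0.053533
y = 5.35%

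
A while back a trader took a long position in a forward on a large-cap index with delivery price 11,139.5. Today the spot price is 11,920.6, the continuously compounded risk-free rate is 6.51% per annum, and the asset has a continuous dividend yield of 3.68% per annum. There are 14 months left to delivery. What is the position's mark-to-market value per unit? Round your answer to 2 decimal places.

Current fair forward for the remaining 14 months: F = S·e^((r − q)·T), (r − q) = 0.0651 − 0.0368 = 0.0283
F = 11920.6 · e^(0.0283 × 14/12) = 11920.6 × 1.03356777 = 12320.7480
Value of long forward = (F − K)·e^(−rT) = (12320.7480 − 11139.5) · e^(−0.0651·14/12)
= 1181.2480 × 0.92686255 = 1094.85

1094.85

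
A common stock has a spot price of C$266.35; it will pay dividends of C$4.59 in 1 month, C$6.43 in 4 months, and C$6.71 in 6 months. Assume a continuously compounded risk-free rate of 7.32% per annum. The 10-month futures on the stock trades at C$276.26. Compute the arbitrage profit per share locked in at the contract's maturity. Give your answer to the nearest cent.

C$11.55 per share

PV(dividends) I = 4.59·e^(−0.0732·1/12) + 6.43·e^(−0.0732·4/12) + 6.71·e^(−0.0732·6/12) = 17.3059
Fair futures F* = (S − I)·e^(rT) = (266.35 − 17.3059)·e^0.061000 = 249.0441 × 1.062899 = 264.7087
Market C$276.26 > fair 264.7087: forward overpriced → cash-and-carry (borrow at r, buy the stock and collect the dividends, short the forward).
Profit at T = |F_mkt − F*| = |276.26 − 264.7087| = C$11.55 per share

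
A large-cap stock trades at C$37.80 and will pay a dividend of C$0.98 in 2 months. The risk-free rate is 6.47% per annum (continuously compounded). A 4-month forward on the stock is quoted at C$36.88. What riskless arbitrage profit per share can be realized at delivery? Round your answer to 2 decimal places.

PV(dividends) I = 0.98·e^(−0.0647·2/12) = 0.9695
Fair forward F* = (S − I)·e^(rT) = (37.80 − 0.9695)·e^0.021567 = 36.8305 × 1.021801 = 37.6334
Market C$36.88 < fair 37.6334: forward underpriced → reverse cash-and-carry (short the stock, invest proceeds at r, pay the dividends, go long the forward).
Profit at T = |F_mkt − F*| = |36.88 − 37.6334| = C$0.75 per share

C$0.75 per share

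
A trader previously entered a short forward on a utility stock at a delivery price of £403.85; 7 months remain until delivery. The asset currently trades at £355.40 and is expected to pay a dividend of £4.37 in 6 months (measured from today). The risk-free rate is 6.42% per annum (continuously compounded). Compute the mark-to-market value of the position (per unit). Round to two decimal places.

PV(remaining dividends) I = 4.37·e^(−0.0642·6/12) = 4.2320
Current forward F = (S − I)·e^(rT) = (355.40 − 4.2320)·e^(0.0642·7/12) = 351.1680 × 1.038160 = 364.5686
Value (long) = (F − K)·e^(−rT) = (364.5686 − 403.85) × 0.963243 = -37.8375
Short position value = −(long value) = £37.84

£37.84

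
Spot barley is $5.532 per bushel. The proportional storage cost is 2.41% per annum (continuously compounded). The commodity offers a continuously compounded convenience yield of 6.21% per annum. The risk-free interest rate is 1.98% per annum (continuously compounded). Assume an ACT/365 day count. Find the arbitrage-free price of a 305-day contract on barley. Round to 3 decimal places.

$5.449 per bushel

Net carry = r + u − y = 0.0198 + 0.0241 − 0.0621 = -0.0182
F = S·e^((r+u−y)T) = 5.532 · e^(-0.0182 × 305/365) = 5.532 · e^-0.015208
= 5.532 × 0.984907 = $5.449 per bushel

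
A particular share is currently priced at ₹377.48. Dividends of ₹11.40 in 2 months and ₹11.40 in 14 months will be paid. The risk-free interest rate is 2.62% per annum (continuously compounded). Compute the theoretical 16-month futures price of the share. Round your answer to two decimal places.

PV(dividends) I = 11.40·e^(−0.0262·2/12) + 11.40·e^(−0.0262·14/12)
I = 11.3503 + 11.0568 = 22.4071
F = (S − I)·e^(rT) = (377.48 − 22.4071) · e^(0.0262·16/12)
= 355.0729 · e^0.034933 = 355.0729 × 1.035550 = ₹367.70

₹367.70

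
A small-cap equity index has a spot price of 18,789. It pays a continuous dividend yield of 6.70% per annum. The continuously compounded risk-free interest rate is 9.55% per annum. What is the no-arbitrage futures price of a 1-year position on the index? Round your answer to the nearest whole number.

19,332

F = S·e^((r − q)T) = 18789 · e^((0.0955 − 0.0670) × 1)
= 18789 · e^0.028500 = 18789 × 1.028910
F = 19,332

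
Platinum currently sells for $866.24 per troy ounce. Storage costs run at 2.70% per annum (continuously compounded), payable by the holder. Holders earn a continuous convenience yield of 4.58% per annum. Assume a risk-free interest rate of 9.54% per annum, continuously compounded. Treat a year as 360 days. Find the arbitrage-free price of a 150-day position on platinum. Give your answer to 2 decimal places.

Net carry = r + u − y = 0.0954 + 0.0270 − 0.0458 = 0.0766
F = S·e^((r+u−y)T) = 866.24 · e^(0.0766 × 150/360) = 866.24 · e^0.031917
= 866.24 × 1.032432 = $894.33 per troy ounce

$894.33 per troy ounce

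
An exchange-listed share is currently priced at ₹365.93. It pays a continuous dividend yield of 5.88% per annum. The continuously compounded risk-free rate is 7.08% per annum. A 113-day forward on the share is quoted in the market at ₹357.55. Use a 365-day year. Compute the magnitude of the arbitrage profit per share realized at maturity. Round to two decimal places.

Fair forward: F* = S·e^(carry·T), with carry = (r − q) = 0.0708 − 0.0588 = 0.0120
F* = 365.93 · e^(0.0120 × 113/365) = 365.93 · e^0.003715 = 365.93 × 1.003722 = ₹367.2920
Market ₹357.55 < fair ₹367.2920: forward underpriced → reverse cash-and-carry (short spot, go long the forward).
At maturity, profit = |F_mkt − F*| = |357.55 − 367.2920| = ₹9.74 per share

₹9.74 per share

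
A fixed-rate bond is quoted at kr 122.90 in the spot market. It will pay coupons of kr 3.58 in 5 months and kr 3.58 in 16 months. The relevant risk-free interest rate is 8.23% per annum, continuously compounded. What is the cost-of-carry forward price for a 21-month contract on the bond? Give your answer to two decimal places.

PV(coupons) I = 3.58·e^(−0.0823·5/12) + 3.58·e^(−0.0823·16/12)
I = 3.4593 + 3.2079 = 6.6672
F = (S − I)·e^(rT) = (122.90 − 6.6672) · e^(0.0823·21/12)
= 116.2328 · e^0.144025 = 116.2328 × 1.154913 = kr 134.24

kr 134.24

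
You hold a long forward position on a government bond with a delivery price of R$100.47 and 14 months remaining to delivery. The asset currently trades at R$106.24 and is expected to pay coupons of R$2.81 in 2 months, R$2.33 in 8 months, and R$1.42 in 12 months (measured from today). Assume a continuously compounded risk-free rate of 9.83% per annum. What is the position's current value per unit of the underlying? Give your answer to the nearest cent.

R$10.42

PV(remaining coupons) I = 2.81·e^(−0.0983·2/12) + 2.33·e^(−0.0983·8/12) + 1.42·e^(−0.0983·12/12) = 6.2336
Current forward F = (S − I)·e^(rT) = (106.24 − 6.2336)·e^(0.0983·14/12) = 100.0064 × 1.121518 = 112.1590
Value (long) = (F − K)·e^(−rT) = (112.1590 − 100.47) × 0.891648 = 10.4225
Value = R$10.42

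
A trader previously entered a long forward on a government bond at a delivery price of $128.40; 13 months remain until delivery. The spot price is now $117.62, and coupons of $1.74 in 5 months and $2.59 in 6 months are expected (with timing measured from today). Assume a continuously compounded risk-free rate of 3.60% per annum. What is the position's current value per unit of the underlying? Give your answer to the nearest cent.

PV(remaining coupons) I = 1.74·e^(−0.0360·5/12) + 2.59·e^(−0.0360·6/12) = 4.2579
Current forward F = (S − I)·e^(rT) = (117.62 − 4.2579)·e^(0.0360·13/12) = 113.3621 × 1.039770 = 117.8705
Value (long) = (F − K)·e^(−rT) = (117.8705 − 128.40) × 0.961751 = -10.1268
Value = -$10.13

-$10.13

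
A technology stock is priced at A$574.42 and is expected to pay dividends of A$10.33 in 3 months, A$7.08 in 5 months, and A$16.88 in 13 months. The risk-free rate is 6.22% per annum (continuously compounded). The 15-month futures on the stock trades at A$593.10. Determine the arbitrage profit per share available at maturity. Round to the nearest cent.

PV(dividends) I = 10.33·e^(−0.0622·3/12) + 7.08·e^(−0.0622·5/12) + 16.88·e^(−0.0622·13/12) = 32.8495
Fair futures F* = (S − I)·e^(rT) = (574.42 − 32.8495)·e^0.077750 = 541.5705 × 1.080852 = 585.3576
Market A$593.10 > fair 585.3576: forward overpriced → cash-and-carry (borrow at r, buy the stock and collect the dividends, short the forward).
Profit at T = |F_mkt − F*| = |593.10 − 585.3576| = A$7.74 per share

A$7.74 per share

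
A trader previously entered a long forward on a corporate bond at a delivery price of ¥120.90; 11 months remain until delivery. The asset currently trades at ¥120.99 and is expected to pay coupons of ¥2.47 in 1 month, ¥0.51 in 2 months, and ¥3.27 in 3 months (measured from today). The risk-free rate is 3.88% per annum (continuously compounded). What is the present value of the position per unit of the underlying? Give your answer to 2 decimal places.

-¥1.89

PV(remaining coupons) I = 2.47·e^(−0.0388·1/12) + 0.51·e^(−0.0388·2/12) + 3.27·e^(−0.0388·3/12) = 6.2072
Current forward F = (S − I)·e^(rT) = (120.99 − 6.2072)·e^(0.0388·11/12) = 114.7828 × 1.036207 = 118.9387
Value (long) = (F − K)·e^(−rT) = (118.9387 − 120.90) × 0.965058 = -1.8928
Value = -¥1.89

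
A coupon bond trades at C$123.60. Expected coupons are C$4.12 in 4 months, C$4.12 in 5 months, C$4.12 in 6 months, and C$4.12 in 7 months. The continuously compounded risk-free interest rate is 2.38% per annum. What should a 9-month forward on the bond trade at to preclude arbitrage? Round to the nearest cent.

C$109.23

PV(coupons) I = 4.12·e^(−0.0238·4/12) + 4.12·e^(−0.0238·5/12) + 4.12·e^(−0.0238·6/12) + 4.12·e^(−0.0238·7/12)
I = 4.0874 + 4.0793 + 4.0713 + 4.0632 = 16.3012
F = (S − I)·e^(rT) = (123.60 − 16.3012) · e^(0.0238·9/12)
= 107.2988 · e^0.017850 = 107.2988 × 1.018010 = C$109.23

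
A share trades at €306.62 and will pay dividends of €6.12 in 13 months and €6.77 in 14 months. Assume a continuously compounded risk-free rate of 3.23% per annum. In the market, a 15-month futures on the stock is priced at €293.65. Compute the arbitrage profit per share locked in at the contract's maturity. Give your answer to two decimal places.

PV(dividends) I = 6.12·e^(−0.0323·13/12) + 6.77·e^(−0.0323·14/12) = 12.4292
Fair futures F* = (S − I)·e^(rT) = (306.62 − 12.4292)·e^0.040375 = 294.1908 × 1.041201 = 306.3118
Market €293.65 < fair 306.3118: forward underpriced → reverse cash-and-carry (short the stock, invest proceeds at r, pay the dividends, go long the forward).
Profit at T = |F_mkt − F*| = |293.65 − 306.3118| = €12.66 per share

€12.66 per share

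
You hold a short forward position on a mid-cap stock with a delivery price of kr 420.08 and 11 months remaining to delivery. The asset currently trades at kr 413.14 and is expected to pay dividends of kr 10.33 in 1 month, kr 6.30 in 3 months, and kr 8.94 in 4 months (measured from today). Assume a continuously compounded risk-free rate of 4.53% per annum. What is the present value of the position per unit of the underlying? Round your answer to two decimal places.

kr 15.18

PV(remaining dividends) I = 10.33·e^(−0.0453·1/12) + 6.30·e^(−0.0453·3/12) + 8.94·e^(−0.0453·4/12) = 25.3262
Current forward F = (S − I)·e^(rT) = (413.14 − 25.3262)·e^(0.0453·11/12) = 387.8138 × 1.042399 = 404.2567
Value (long) = (F − K)·e^(−rT) = (404.2567 − 420.08) × 0.959325 = -15.1797
Short position value = −(long value) = kr 15.18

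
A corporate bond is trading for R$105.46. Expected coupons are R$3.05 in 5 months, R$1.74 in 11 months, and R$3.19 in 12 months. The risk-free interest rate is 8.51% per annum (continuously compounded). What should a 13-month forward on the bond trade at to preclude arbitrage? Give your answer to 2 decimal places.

R$107.44

PV(coupons) I = 3.05·e^(−0.0851·5/12) + 1.74·e^(−0.0851·11/12) + 3.19·e^(−0.0851·12/12)
I = 2.9437 + 1.6094 + 2.9298 = 7.4829
F = (S − I)·e^(rT) = (105.46 − 7.4829) · e^(0.0851·13/12)
= 97.9771 · e^0.092192 = 97.9771 × 1.096575 = R$107.44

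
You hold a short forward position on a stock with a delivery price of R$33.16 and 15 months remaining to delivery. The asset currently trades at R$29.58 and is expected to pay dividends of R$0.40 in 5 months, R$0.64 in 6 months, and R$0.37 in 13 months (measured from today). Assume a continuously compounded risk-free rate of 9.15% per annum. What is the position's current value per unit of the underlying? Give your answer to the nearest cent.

PV(remaining dividends) I = 0.40·e^(−0.0915·5/12) + 0.64·e^(−0.0915·6/12) + 0.37·e^(−0.0915·13/12) = 1.3315
Current forward F = (S − I)·e^(rT) = (29.58 − 1.3315)·e^(0.0915·15/12) = 28.2485 × 1.121172 = 31.6714
Value (long) = (F − K)·e^(−rT) = (31.6714 − 33.16) × 0.891923 = -1.3277
Short position value = −(long value) = R$1.33

R$1.33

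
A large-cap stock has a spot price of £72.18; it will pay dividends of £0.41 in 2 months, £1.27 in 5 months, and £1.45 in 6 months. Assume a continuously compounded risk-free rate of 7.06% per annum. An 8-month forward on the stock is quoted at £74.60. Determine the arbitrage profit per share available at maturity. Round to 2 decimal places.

PV(dividends) I = 0.41·e^(−0.0706·2/12) + 1.27·e^(−0.0706·5/12) + 1.45·e^(−0.0706·6/12) = 3.0381
Fair forward F* = (S − I)·e^(rT) = (72.18 − 3.0381)·e^0.047067 = 69.1419 × 1.048192 = 72.4740
Market £74.60 > fair 72.4740: forward overpriced → cash-and-carry (borrow at r, buy the stock and collect the dividends, short the forward).
Profit at T = |F_mkt − F*| = |74.60 − 72.4740| = £2.13 per share

£2.13 per share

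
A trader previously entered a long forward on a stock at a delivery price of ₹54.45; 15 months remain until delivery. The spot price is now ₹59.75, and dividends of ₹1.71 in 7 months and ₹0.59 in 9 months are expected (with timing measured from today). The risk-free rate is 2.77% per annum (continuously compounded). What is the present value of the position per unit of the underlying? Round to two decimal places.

₹4.89

PV(remaining dividends) I = 1.71·e^(−0.0277·7/12) + 0.59·e^(−0.0277·9/12) = 2.2605
Current forward F = (S − I)·e^(rT) = (59.75 − 2.2605)·e^(0.0277·15/12) = 57.4895 × 1.035231 = 59.5149
Value (long) = (F − K)·e^(−rT) = (59.5149 − 54.45) × 0.965968 = 4.8925
Value = ₹4.89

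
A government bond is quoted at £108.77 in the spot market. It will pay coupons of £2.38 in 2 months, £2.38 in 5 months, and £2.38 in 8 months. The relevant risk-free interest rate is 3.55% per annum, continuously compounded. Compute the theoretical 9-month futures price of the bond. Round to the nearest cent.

£104.48

PV(coupons) I = 2.38·e^(−0.0355·2/12) + 2.38·e^(−0.0355·5/12) + 2.38·e^(−0.0355·8/12)
I = 2.3660 + 2.3451 + 2.3243 = 7.0354
F = (S − I)·e^(rT) = (108.77 − 7.0354) · e^(0.0355·9/12)
= 101.7346 · e^0.026625 = 101.7346 × 1.026983 = £104.48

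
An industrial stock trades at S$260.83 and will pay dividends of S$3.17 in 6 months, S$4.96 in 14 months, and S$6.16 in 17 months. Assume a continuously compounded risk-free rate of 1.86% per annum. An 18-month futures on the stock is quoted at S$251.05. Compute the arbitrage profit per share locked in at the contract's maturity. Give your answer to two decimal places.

PV(dividends) I = 3.17·e^(−0.0186·6/12) + 4.96·e^(−0.0186·14/12) + 6.16·e^(−0.0186·17/12) = 13.9940
Fair futures F* = (S − I)·e^(rT) = (260.83 − 13.9940)·e^0.027900 = 246.8360 × 1.028293 = 253.8197
Market S$251.05 < fair 253.8197: forward underpriced → reverse cash-and-carry (short the stock, invest proceeds at r, pay the dividends, go long the forward).
Profit at T = |F_mkt − F*| = |251.05 − 253.8197| = S$2.77 per share

S$2.77 per share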